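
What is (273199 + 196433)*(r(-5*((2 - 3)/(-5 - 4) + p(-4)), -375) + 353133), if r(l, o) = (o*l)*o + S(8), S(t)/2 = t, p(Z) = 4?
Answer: -1191679928832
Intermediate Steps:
S(t) = 2*t
r(l, o) = 16 + l*o² (r(l, o) = (o*l)*o + 2*8 = (l*o)*o + 16 = l*o² + 16 = 16 + l*o²)
(273199 + 196433)*(r(-5*((2 - 3)/(-5 - 4) + p(-4)), -375) + 353133) = (273199 + 196433)*((16 - 5*((2 - 3)/(-5 - 4) + 4)*(-375)²) + 353133) = 469632*((16 - 5*(-1/(-9) + 4)*140625) + 353133) = 469632*((16 - 5*(-1*(-⅑) + 4)*140625) + 353133) = 469632*((16 - 5*(⅑ + 4)*140625) + 353133) = 469632*((16 - 5*37/9*140625) + 353133) = 469632*((16 - 185/9*140625) + 353133) = 469632*((16 - 2890625) + 353133) = 469632*(-2890609 + 353133) = 469632*(-2537476) = -1191679928832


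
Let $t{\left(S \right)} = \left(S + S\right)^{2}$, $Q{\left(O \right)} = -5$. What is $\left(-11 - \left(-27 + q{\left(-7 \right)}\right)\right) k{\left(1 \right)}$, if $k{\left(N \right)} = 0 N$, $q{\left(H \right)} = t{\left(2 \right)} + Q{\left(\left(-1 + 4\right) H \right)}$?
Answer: $0$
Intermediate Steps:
$t{\left(S \right)} = 4 S^{2}$ ($t{\left(S \right)} = \left(2 S\right)^{2} = 4 S^{2}$)
$q{\left(H \right)} = 11$ ($q{\left(H \right)} = 4 \cdot 2^{2} - 5 = 4 \cdot 4 - 5 = 16 - 5 = 11$)
$k{\left(N \right)} = 0$
$\left(-11 - \left(-27 + q{\left(-7 \right)}\right)\right) k{\left(1 \right)} = \left(-11 + \left(27 - 11\right)\right) 0 = \left(-11 + 16\right) 0 = 5 \cdot 0 = 0$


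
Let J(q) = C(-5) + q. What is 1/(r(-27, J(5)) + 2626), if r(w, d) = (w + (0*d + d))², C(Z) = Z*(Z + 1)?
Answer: 1/2630 ≈ 0.00038023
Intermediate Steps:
C(Z) = Z*(1 + Z)
J(q) = 20 + q (J(q) = -5*(1 - 5) + q = -5*(-4) + q = 20 + q)
r(w, d) = (d + w)² (r(w, d) = (w + (0 + d))² = (w + d)² = (d + w)²)
1/(r(-27, J(5)) + 2626) = 1/(((20 + 5) - 27)² + 2626) = 1/((25 - 27)² + 2626) = 1/((-2)² + 2626) = 1/(4 + 2626) = 1/2630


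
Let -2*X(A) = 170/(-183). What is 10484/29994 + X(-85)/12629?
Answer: 1346233071/3851074631 ≈ 0.34957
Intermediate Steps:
X(A) = 85/183 (X(A) = -85/(-183) = -85*(-1)/183 = -½*(-170/183) = 85/183)
10484/29994 + X(-85)/12629 = 10484/29994 + (85/183)/12629 = 10484*(1/29994) + (85/183)*(1/12629) = 5242/14997 + 85/2311107 = 1346233071/3851074631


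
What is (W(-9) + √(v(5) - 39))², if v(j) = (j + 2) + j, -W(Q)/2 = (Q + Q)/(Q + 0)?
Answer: (4 - 3*I*√3)² ≈ -11.0 - 41.569*I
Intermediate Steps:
W(Q) = -4 (W(Q) = -2*(Q + Q)/(Q + 0) = -2*2*Q/Q = -2*2 = -4)
v(j) = 2 + 2*j (v(j) = (2 + j) + j = 2 + 2*j)
(W(-9) + √(v(5) - 39))² = (-4 + √((2 + 2*5) - 39))² = (-4 + √((2 + 10) - 39))² = (-4 + √(12 - 39))² = (-4 + √(-27))² = (-4 + 3*I*√3)²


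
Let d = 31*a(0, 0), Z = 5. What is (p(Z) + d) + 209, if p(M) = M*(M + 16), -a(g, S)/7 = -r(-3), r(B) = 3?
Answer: 965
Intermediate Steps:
a(g, S) = 21 (a(g, S) = -(-7)*3 = -7*(-3) = 21)
p(M) = M*(16 + M)
d = 651 (d = 31*21 = 651)
(p(Z) + d) + 209 = (5*(16 + 5) + 651) + 209 = (5*21 + 651) + 209 = (105 + 651) + 209 = 756 + 209 = 965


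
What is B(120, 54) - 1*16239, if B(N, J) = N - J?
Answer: -16173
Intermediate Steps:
B(120, 54) - 1*16239 = (120 - 1*54) - 1*16239 = (120 - 54) - 16239 = 66 - 16239 = -16173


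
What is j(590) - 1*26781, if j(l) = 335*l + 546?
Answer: 171415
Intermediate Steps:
j(l) = 546 + 335*l
j(590) - 1*26781 = (546 + 335*590) - 1*26781 = (546 + 197650) - 26781 = 198196 - 26781 = 171415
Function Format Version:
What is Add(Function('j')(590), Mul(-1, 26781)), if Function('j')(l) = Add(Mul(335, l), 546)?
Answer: 171415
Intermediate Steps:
Function('j')(l) = Add(546, Mul(335, l))
Add(Function('j')(590), Mul(-1, 26781)) = Add(Add(546, Mul(335, 590)), Mul(-1, 26781)) = Add(Add(546, 197650), -26781) = Add(198196, -26781) = 171415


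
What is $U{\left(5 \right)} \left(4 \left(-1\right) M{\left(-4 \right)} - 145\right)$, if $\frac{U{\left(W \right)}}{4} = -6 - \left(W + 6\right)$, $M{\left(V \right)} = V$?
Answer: $8772$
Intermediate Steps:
$U{\left(W \right)} = -48 - 4 W$ ($U{\left(W \right)} = 4 \left(-6 - \left(W + 6\right)\right) = 4 \left(-6 - \left(6 + W\right)\right) = 4 \left(-12 - W\right) = -48 - 4 W$)
$U{\left(5 \right)} \left(4 \left(-1\right) M{\left(-4 \right)} - 145\right) = \left(-48 - 20\right) \left(4 \left(-1\right) \left(-4\right) - 145\right) = \left(-48 - 20\right) \left(\left(-4\right) \left(-4\right) - 145\right) = - 68 \left(16 - 145\right) = \left(-68\right) \left(-129\right) = 8772$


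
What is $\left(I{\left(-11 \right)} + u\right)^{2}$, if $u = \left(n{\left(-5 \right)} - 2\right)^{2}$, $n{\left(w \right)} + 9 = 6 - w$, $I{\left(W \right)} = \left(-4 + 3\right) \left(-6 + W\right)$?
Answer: $289$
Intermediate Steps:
$I{\left(W \right)} = 6 - W$ ($I{\left(W \right)} = - (-6 + W) = 6 - W$)
$n{\left(w \right)} = -3 - w$ ($n{\left(w \right)} = -9 - \left(-6 + w\right) = -3 - w$)
$u = 0$ ($u = \left(\left(-3 - -5\right) - 2\right)^{2} = \left(\left(-3 + 5\right) - 2\right)^{2} = \left(2 - 2\right)^{2} = 0^{2} = 0$)
$\left(I{\left(-11 \right)} + u\right)^{2} = \left(\left(6 - -11\right) + 0\right)^{2} = \left(\left(6 + 11\right) + 0\right)^{2} = \left(17 + 0\right)^{2} = 17^{2} = 289$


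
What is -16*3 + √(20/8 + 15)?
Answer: -48 + √70/2 ≈ -43.817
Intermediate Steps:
-16*3 + √(20/8 + 15) = -48 + √(20*(⅛) + 15) = -48 + √(5/2 + 15) = -48 + √(35/2) = -48 + √70/2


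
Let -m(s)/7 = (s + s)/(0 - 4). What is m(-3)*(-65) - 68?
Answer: 1229/2 ≈ 614.50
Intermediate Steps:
m(s) = 7*s/2 (m(s) = -7*(s + s)/(0 - 4) = -7*2*s/(-4) = -7*2*s*(-1)/4 = -(-7)*s/2 = 7*s/2)
m(-3)*(-65) - 68 = ((7/2)*(-3))*(-65) - 68 = -21/2*(-65) - 68 = 1365/2 - 68 = 1229/2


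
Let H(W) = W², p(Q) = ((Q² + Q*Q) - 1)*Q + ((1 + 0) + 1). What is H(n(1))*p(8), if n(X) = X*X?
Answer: 1018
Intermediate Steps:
n(X) = X²
p(Q) = 2 + Q*(-1 + 2*Q²) (p(Q) = ((Q² + Q²) - 1)*Q + (1 + 1) = (2*Q² - 1)*Q + 2 = (-1 + 2*Q²)*Q + 2 = Q*(-1 + 2*Q²) + 2 = 2 + Q*(-1 + 2*Q²))
H(n(1))*p(8) = (1²)²*(2 - 1*8 + 2*8³) = 1²*(2 - 8 + 2*512) = 1*(2 - 8 + 1024) = 1*1018 = 1018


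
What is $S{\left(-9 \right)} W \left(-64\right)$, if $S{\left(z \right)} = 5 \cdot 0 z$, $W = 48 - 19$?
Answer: $0$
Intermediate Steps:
$W = 29$
$S{\left(z \right)} = 0$ ($S{\left(z \right)} = 0 z = 0$)
$S{\left(-9 \right)} W \left(-64\right) = 0 \cdot 29 \left(-64\right) = 0 \left(-64\right) = 0$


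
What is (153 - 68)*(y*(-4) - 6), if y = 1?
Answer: -850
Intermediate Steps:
(153 - 68)*(y*(-4) - 6) = (153 - 68)*(1*(-4) - 6) = 85*(-4 - 6) = 85*(-10) = -850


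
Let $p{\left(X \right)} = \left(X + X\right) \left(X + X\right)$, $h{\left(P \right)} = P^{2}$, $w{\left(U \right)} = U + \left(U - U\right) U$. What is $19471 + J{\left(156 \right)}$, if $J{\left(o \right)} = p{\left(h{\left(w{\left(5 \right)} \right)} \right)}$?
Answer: $21971$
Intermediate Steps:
$w{\left(U \right)} = U$ ($w{\left(U \right)} = U + 0 U = U + 0 = U$)
$p{\left(X \right)} = 4 X^{2}$ ($p{\left(X \right)} = 2 X 2 X = 4 X^{2}$)
$J{\left(o \right)} = 2500$ ($J{\left(o \right)} = 4 \left(5^{2}\right)^{2} = 4 \cdot 25^{2} = 4 \cdot 625 = 2500$)
$19471 + J{\left(156 \right)} = 19471 + 2500 = 21971$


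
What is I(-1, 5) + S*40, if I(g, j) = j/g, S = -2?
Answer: -85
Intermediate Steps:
I(-1, 5) + S*40 = 5/(-1) - 2*40 = 5*(-1) - 80 = -5 - 80 = -85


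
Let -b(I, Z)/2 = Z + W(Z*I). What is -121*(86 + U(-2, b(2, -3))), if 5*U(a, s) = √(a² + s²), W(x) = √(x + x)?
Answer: -10406 - 242*√(-2 - 12*I*√3)/5 ≈ -10555.0 + 163.71*I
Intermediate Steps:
W(x) = √2*√x (W(x) = √(2*x) = √2*√x)
b(I, Z) = -2*Z - 2*√2*√(I*Z) (b(I, Z) = -2*(Z + √2*√(Z*I)) = -2*(Z + √2*√(I*Z)) = -2*Z - 2*√2*√(I*Z))
U(a, s) = √(a² + s²)/5
-121*(86 + U(-2, b(2, -3))) = -121*(86 + √((-2)² + (-2*(-3) - 2*√2*√(2*(-3)))²)/5) = -121*(86 + √(4 + (6 - 2*√2*√(-6))²)/5) = -121*(86 + √(4 + (6 - 2*√2*I*√6)²)/5) = -121*(86 + √(4 + (6 - 4*I*√3)²)/5) = -10406 - 121*√(4 + (6 - 4*I*√3)²)/5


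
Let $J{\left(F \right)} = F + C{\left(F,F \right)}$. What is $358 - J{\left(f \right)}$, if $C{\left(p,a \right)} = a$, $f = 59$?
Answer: $240$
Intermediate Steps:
$J{\left(F \right)} = 2 F$ ($J{\left(F \right)} = F + F = 2 F$)
$358 - J{\left(f \right)} = 358 - 2 \cdot 59 = 358 - 118 = 240$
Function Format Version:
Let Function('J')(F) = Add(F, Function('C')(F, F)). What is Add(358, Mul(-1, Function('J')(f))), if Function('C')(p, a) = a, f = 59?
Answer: 240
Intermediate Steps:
Function('J')(F) = Mul(2, F) (Function('J')(F) = Add(F, F) = Mul(2, F))
Add(358, Mul(-1, Function('J')(f))) = Add(358, Mul(-1, Mul(2, 59))) = Add(358, Mul(-1, 118)) = Add(358, -118) = 240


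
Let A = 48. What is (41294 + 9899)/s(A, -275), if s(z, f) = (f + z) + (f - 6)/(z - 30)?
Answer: -921474/4367 ≈ -211.01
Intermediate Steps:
s(z, f) = f + z + (-6 + f)/(-30 + z) (s(z, f) = (f + z) + (-6 + f)/(-30 + z) = f + z + (-6 + f)/(-30 + z))
(41294 + 9899)/s(A, -275) = (41294 + 9899)/(((-6 + 48**2 - 30*48 - 29*(-275) - 275*48)/(-30 + 48))) = 51193/(((-6 + 2304 - 1440 + 7975 - 13200)/18)) = 51193/(((1/18)*(-4367))) = 51193/(-4367/18) = 51193*(-18/4367) = -921474/4367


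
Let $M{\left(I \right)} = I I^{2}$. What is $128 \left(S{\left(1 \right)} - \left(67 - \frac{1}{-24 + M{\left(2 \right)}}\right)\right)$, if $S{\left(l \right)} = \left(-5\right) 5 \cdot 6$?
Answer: $-27784$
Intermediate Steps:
$S{\left(l \right)} = -150$ ($S{\left(l \right)} = \left(-25\right) 6 = -150$)
$M{\left(I \right)} = I^{3}$
$128 \left(S{\left(1 \right)} - \left(67 - \frac{1}{-24 + M{\left(2 \right)}}\right)\right) = 128 \left(-150 - \left(67 - \frac{1}{-24 + 2^{3}}\right)\right) = 128 \left(-150 - \left(67 - \frac{1}{-24 + 8}\right)\right) = 128 \left(-150 - \left(67 + \frac{1}{16}\right)\right) = 128 \left(-150 - \frac{1073}{16}\right) = 128 \left(- \frac{3473}{16}\right) = -27784$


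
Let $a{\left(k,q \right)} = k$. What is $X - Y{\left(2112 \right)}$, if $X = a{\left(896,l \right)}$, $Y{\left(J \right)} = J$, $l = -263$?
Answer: $-1216$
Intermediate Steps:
$X = 896$
$X - Y{\left(2112 \right)} = 896 - 2112 = -1216$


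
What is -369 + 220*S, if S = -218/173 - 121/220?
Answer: -132730/173 ≈ -767.23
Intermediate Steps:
S = -6263/3460 (S = -218*1/173 - 121*1/220 = -218/173 - 11/20 = -6263/3460 ≈ -1.8101)
-369 + 220*S = -369 + 220*(-6263/3460) = -369 - 68893/173 = -132730/173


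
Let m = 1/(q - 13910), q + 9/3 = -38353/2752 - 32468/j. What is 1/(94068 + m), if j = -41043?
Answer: 1572962795011/147965464088144412 ≈ 1.0631e-5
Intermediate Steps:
q = -1823621251/112950336 (q = -3 + (-38353/2752 - 32468/(-41043)) = -3 + (-38353*1/2752 - 32468*(-1/41043)) = -3 + (-38353/2752 + 32468/41043) = -3 - 1484770243/112950336 = -1823621251/112950336 ≈ -16.145)
m = -112950336/1572962795011 (m = 1/(-1823621251/112950336 - 13910) = 1/(-1572962795011/112950336) = -112950336/1572962795011 ≈ -7.1807e-5)
1/(94068 + m) = 1/(94068 - 112950336/1572962795011) = 1/(147965464088144412/1572962795011) = 1572962795011/147965464088144412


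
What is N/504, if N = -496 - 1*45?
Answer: -541/504 ≈ -1.0734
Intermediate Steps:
N = -541 (N = -496 - 45 = -541)
N/504 = -541/504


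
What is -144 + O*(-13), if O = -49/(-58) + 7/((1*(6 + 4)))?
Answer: -23792/145 ≈ -164.08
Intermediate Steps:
O = 224/145 (O = -49*(-1/58) + 7/((1*10)) = 49/58 + 7/10 = 224/145 ≈ 1.5448)
-144 + O*(-13) = -144 + (224/145)*(-13) = -144 - 2912/145 = -23792/145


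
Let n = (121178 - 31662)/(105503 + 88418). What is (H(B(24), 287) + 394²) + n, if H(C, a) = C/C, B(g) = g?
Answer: 4300543399/27703 ≈ 1.5524e+5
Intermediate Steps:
H(C, a) = 1
n = 12788/27703 (n = 89516/193921 = 89516*(1/193921) = 12788/27703 ≈ 0.46161)
(H(B(24), 287) + 394²) + n = (1 + 394²) + 12788/27703 = (1 + 155236) + 12788/27703 = 155237 + 12788/27703 = 4300543399/27703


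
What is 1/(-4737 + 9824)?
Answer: 1/5087 ≈ 0.00019658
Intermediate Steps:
1/(-4737 + 9824) = 1/5087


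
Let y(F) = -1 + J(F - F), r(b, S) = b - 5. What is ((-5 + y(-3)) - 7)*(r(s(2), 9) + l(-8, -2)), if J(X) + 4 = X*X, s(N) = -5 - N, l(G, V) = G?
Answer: 340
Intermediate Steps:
J(X) = -4 + X² (J(X) = -4 + X*X = -4 + X²)
r(b, S) = -5 + b
y(F) = -5 (y(F) = -1 + (-4 + (F - F)²) = -1 + (-4 + 0²) = -1 + (-4 + 0) = -1 - 4 = -5)
((-5 + y(-3)) - 7)*(r(s(2), 9) + l(-8, -2)) = ((-5 - 5) - 7)*((-5 + (-5 - 1*2)) - 8) = (-10 - 7)*((-5 + (-5 - 2)) - 8) = -17*((-5 - 7) - 8) = -17*(-12 - 8) = -17*(-20) = 340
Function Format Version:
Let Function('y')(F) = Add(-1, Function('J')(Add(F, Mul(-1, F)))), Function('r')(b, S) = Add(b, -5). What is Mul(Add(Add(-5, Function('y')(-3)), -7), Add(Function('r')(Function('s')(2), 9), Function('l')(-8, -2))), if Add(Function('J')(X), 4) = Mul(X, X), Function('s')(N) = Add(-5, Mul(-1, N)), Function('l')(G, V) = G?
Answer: 340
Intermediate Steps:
Function('J')(X) = Add(-4, Pow(X, 2)) (Function('J')(X) = Add(-4, Mul(X, X)) = Add(-4, Pow(X, 2)))
Function('r')(b, S) = Add(-5, b)
Function('y')(F) = -5 (Function('y')(F) = Add(-1, Add(-4, Pow(Add(F, Mul(-1, F)), 2))) = Add(-1, Add(-4, Pow(0, 2))) = Add(-1, Add(-4, 0)) = Add(-1, -4) = -5)
Mul(Add(Add(-5, Function('y')(-3)), -7), Add(Function('r')(Function('s')(2), 9), Function('l')(-8, -2))) = Mul(Add(Add(-5, -5), -7), Add(Add(-5, Add(-5, Mul(-1, 2))), -8)) = Mul(Add(-10, -7), Add(Add(-5, Add(-5, -2)), -8)) = Mul(-17, Add(Add(-5, -7), -8)) = Mul(-17, Add(-12, -8)) = Mul(-17, -20) = 340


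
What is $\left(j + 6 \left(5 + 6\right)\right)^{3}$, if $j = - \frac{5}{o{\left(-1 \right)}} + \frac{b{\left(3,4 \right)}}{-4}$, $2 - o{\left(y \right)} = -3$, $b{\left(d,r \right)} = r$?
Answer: $262144$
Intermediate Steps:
$o{\left(y \right)} = 5$ ($o{\left(y \right)} = 2 - -3 = 2 + 3 = 5$)
$j = -2$ ($j = - \frac{5}{5} + \frac{4}{-4} = \left(-5\right) \frac{1}{5} + 4 \left(- \frac{1}{4}\right) = -1 - 1 = -2$)
$\left(j + 6 \left(5 + 6\right)\right)^{3} = \left(-2 + 6 \left(5 + 6\right)\right)^{3} = \left(-2 + 6 \cdot 11\right)^{3} = \left(-2 + 66\right)^{3} = 64^{3} = 262144$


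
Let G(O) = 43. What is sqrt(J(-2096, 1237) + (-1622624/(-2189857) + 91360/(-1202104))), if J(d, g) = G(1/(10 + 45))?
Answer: sqrt(4727905782083691090830135)/329054482391 ≈ 6.6079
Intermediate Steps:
J(d, g) = 43
sqrt(J(-2096, 1237) + (-1622624/(-2189857) + 91360/(-1202104))) = sqrt(43 + (-1622624/(-2189857) + 91360/(-1202104))) = sqrt(43 + (-1622624*(-1/2189857) + 91360*(-1/1202104))) = sqrt(43 + (1622624/2189857 - 11420/150263)) = sqrt(43 + 218812183172/329054482391) = sqrt(14368154925985/329054482391) = sqrt(4727905782083691090830135)/329054482391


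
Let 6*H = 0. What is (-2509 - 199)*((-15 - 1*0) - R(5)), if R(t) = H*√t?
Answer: 40620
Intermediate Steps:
H = 0 (H = (⅙)*0 = 0)
R(t) = 0 (R(t) = 0*√t = 0)
(-2509 - 199)*((-15 - 1*0) - R(5)) = (-2509 - 199)*((-15 - 1*0) - 1*0) = -2708*((-15 + 0) + 0) = -2708*(-15 + 0) = -2708*(-15) = 40620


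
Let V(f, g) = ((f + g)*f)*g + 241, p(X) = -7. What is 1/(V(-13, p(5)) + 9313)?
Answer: 1/7734 ≈ 0.00012930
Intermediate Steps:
V(f, g) = 241 + f*g*(f + g) (V(f, g) = (f*(f + g))*g + 241 = f*g*(f + g) + 241 = 241 + f*g*(f + g))
1/(V(-13, p(5)) + 9313) = 1/((241 - 13*(-7)**2 - 7*(-13)**2) + 9313) = 1/((241 - 13*49 - 7*169) + 9313) = 1/((241 - 637 - 1183) + 9313) = 1/(-1579 + 9313) = 1/7734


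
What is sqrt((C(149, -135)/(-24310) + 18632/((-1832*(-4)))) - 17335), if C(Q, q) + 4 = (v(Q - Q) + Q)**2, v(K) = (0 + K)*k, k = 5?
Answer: I*sqrt(537185031431035845)/5566990 ≈ 131.66*I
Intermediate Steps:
v(K) = 5*K (v(K) = (0 + K)*5 = K*5 = 5*K)
C(Q, q) = -4 + Q**2 (C(Q, q) = -4 + (5*(Q - Q) + Q)**2 = -4 + (5*0 + Q)**2 = -4 + (0 + Q)**2 = -4 + Q**2)
sqrt((C(149, -135)/(-24310) + 18632/((-1832*(-4)))) - 17335) = sqrt(((-4 + 149**2)/(-24310) + 18632/((-1832*(-4)))) - 17335) = sqrt(((-4 + 22201)*(-1/24310) + 18632/7328) - 17335) = sqrt((22197*(-1/24310) + 18632*(1/7328)) - 17335) = sqrt((-22197/24310 + 2329/916) - 17335) = sqrt(18142769/11133980 - 17335) = sqrt(-192989400531/11133980) = I*sqrt(537185031431035845)/5566990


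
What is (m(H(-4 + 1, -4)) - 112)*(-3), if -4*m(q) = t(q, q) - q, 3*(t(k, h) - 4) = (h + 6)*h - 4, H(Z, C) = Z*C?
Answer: 383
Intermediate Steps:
H(Z, C) = C*Z
t(k, h) = 8/3 + h*(6 + h)/3 (t(k, h) = 4 + ((h + 6)*h - 4)/3 = 4 + ((6 + h)*h - 4)/3 = 4 + (h*(6 + h) - 4)/3 = 4 + (-4 + h*(6 + h))/3 = 4 + (-4/3 + h*(6 + h)/3) = 8/3 + h*(6 + h)/3)
m(q) = -⅔ - q/4 - q²/12 (m(q) = -((8/3 + 2*q + q²/3) - q)/4 = -(8/3 + q + q²/3)/4 = -⅔ - q/4 - q²/12)
(m(H(-4 + 1, -4)) - 112)*(-3) = ((-⅔ - (-1)*(-4 + 1) - 16*(-4 + 1)²/12) - 112)*(-3) = ((-⅔ - (-1)*(-3) - (-4*(-3))²/12) - 112)*(-3) = ((-⅔ - ¼*12 - 1/12*12²) - 112)*(-3) = ((-⅔ - 3 - 1/12*144) - 112)*(-3) = ((-⅔ - 3 - 12) - 112)*(-3) = (-47/3 - 112)*(-3) = -383/3*(-3) = 383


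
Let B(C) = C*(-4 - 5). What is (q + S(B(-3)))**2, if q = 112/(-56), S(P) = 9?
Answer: 49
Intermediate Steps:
B(C) = -9*C (B(C) = C*(-9) = -9*C)
q = -2 (q = 112*(-1/56) = -2)
(q + S(B(-3)))**2 = (-2 + 9)**2 = 7**2 = 49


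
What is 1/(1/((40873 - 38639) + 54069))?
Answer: 56303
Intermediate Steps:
1/(1/((40873 - 38639) + 54069)) = 1/(1/(2234 + 54069)) = 1/(1/56303) = 56303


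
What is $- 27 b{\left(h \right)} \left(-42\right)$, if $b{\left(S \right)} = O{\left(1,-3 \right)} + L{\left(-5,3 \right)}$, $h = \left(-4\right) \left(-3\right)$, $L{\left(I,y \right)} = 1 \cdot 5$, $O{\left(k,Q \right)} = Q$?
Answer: $2268$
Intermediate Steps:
$L{\left(I,y \right)} = 5$
$h = 12$
$b{\left(S \right)} = 2$ ($b{\left(S \right)} = -3 + 5 = 2$)
$- 27 b{\left(h \right)} \left(-42\right) = \left(-27\right) 2 \left(-42\right) = \left(-54\right) \left(-42\right) = 2268$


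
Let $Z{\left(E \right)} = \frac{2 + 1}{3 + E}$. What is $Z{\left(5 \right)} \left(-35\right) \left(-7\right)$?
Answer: $\frac{735}{8} \approx 91.875$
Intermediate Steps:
$Z{\left(E \right)} = \frac{3}{3 + E}$
$Z{\left(5 \right)} \left(-35\right) \left(-7\right) = \frac{3}{3 + 5} \left(-35\right) \left(-7\right) = \frac{3}{8} \left(-35\right) \left(-7\right) = \left(- \frac{105}{8}\right) \left(-7\right) = \frac{735}{8}$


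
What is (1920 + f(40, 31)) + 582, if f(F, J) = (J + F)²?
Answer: 7543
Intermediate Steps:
f(F, J) = (F + J)²
(1920 + f(40, 31)) + 582 = (1920 + (40 + 31)²) + 582 = (1920 + 71²) + 582 = (1920 + 5041) + 582 = 6961 + 582 = 7543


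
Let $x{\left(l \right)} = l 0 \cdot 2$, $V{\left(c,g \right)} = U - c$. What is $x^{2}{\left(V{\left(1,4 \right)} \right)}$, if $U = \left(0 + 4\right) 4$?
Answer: $0$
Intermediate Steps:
$U = 16$ ($U = 4 \cdot 4 = 16$)
$V{\left(c,g \right)} = 16 - c$
$x{\left(l \right)} = 0$ ($x{\left(l \right)} = 0 \cdot 2 = 0$)
$x^{2}{\left(V{\left(1,4 \right)} \right)} = 0^{2} = 0$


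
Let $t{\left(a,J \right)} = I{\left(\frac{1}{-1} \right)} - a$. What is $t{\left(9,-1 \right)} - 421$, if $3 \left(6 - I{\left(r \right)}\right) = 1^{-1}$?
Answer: $- \frac{1273}{3} \approx -424.33$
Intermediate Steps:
$I{\left(r \right)} = \frac{17}{3}$ ($I{\left(r \right)} = 6 - \frac{1}{3 \cdot 1} = 6 - \frac{1}{3} = \frac{17}{3}$)
$t{\left(a,J \right)} = \frac{17}{3} - a$
$t{\left(9,-1 \right)} - 421 = \left(\frac{17}{3} - 9\right) - 421 = - \frac{10}{3} - 421 = - \frac{1273}{3}$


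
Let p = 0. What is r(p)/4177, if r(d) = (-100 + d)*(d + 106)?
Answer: -10600/4177 ≈ -2.5377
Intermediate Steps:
r(d) = (-100 + d)*(106 + d)
r(p)/4177 = (-10600 + 0² + 6*0)/4177 = (-10600 + 0 + 0)*(1/4177) = -10600*1/4177 = -10600/4177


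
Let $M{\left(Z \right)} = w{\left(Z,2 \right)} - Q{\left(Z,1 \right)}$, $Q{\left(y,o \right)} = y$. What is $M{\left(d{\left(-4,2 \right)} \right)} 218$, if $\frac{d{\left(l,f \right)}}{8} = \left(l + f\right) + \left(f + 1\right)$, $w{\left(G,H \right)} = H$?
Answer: $-1308$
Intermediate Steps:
$d{\left(l,f \right)} = 8 + 8 l + 16 f$ ($d{\left(l,f \right)} = 8 \left(\left(l + f\right) + \left(f + 1\right)\right) = 8 \left(\left(f + l\right) + \left(1 + f\right)\right) = 8 \left(1 + l + 2 f\right) = 8 + 8 l + 16 f$)
$M{\left(Z \right)} = 2 - Z$
$M{\left(d{\left(-4,2 \right)} \right)} 218 = \left(2 - \left(8 + 8 \left(-4\right) + 16 \cdot 2\right)\right) 218 = \left(2 - \left(8 - 32 + 32\right)\right) 218 = \left(2 - 8\right) 218 = \left(-6\right) 218 = -1308$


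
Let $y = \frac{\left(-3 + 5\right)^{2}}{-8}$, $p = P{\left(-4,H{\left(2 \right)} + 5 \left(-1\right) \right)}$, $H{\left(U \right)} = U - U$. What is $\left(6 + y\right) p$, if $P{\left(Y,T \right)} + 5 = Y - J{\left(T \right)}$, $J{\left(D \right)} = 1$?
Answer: $-55$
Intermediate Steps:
$H{\left(U \right)} = 0$
$P{\left(Y,T \right)} = -6 + Y$ ($P{\left(Y,T \right)} = -5 + \left(Y - 1\right) = -5 + \left(-1 + Y\right) = -6 + Y$)
$p = -10$ ($p = -6 - 4 = -10$)
$y = - \frac{1}{2}$ ($y = 2^{2} \left(- \frac{1}{8}\right) = 4 \left(- \frac{1}{8}\right) = - \frac{1}{2} \approx -0.5$)
$\left(6 + y\right) p = \left(6 - \frac{1}{2}\right) \left(-10\right) = \frac{11}{2} \left(-10\right) = -55$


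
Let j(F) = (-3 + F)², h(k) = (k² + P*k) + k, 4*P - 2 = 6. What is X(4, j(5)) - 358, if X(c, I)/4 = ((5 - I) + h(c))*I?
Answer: 106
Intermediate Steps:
P = 2 (P = ½ + (¼)*6 = ½ + 3/2 = 2)
h(k) = k² + 3*k (h(k) = (k² + 2*k) + k = k² + 3*k)
X(c, I) = 4*I*(5 - I + c*(3 + c)) (X(c, I) = 4*(((5 - I) + c*(3 + c))*I) = 4*((5 - I + c*(3 + c))*I) = 4*(I*(5 - I + c*(3 + c))) = 4*I*(5 - I + c*(3 + c)))
X(4, j(5)) - 358 = 4*(-3 + 5)²*(5 - (-3 + 5)² + 4*(3 + 4)) - 358 = 4*2²*(5 - 1*2² + 4*7) - 358 = 4*4*(5 - 1*4 + 28) - 358 = 4*4*(5 - 4 + 28) - 358 = 4*4*29 - 358 = 464 - 358 = 106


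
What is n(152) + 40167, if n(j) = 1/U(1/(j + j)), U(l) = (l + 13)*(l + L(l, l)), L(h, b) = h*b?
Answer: 48456040519/1205665 ≈ 40190.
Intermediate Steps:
L(h, b) = b*h
U(l) = (13 + l)*(l + l²) (U(l) = (l + 13)*(l + l*l) = (13 + l)*(l + l²))
n(j) = 2*j/(13 + 7/j + 1/(4*j²)) (n(j) = 1/((13 + (1/(j + j))² + 14/(j + j))/(j + j)) = 1/((13 + (1/(2*j))² + 14/((2*j)))/((2*j))) = 1/((1/(2*j))*(13 + (1/(2*j))² + 14*(1/(2*j)))) = 1/((1/(2*j))*(13 + 1/(4*j²) + 7/j)) = 1/((1/(2*j))*(13 + 7/j + 1/(4*j²))) = 1/((13 + 7/j + 1/(4*j²))/(2*j)) = 2*j/(13 + 7/j + 1/(4*j²)))
n(152) + 40167 = 8*152³/(1 + 28*152 + 52*152²) + 40167 = 8*3511808/(1 + 4256 + 52*23104) + 40167 = 8*3511808/(1 + 4256 + 1201408) + 40167 = 8*3511808/1205665 + 40167 = 8*3511808*(1/1205665) + 40167 = 28094464/1205665 + 40167 = 48456040519/1205665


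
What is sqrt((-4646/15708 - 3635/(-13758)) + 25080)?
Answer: 2*sqrt(508389890963857287)/9004611 ≈ 158.37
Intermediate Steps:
sqrt((-4646/15708 - 3635/(-13758)) + 25080) = sqrt((-4646*1/15708 - 3635*(-1/13758)) + 25080) = sqrt((-2323/7854 + 3635/13758) + 25080) = sqrt(-284212/9004611 + 25080) = sqrt(225835359668/9004611) = 2*sqrt(508389890963857287)/9004611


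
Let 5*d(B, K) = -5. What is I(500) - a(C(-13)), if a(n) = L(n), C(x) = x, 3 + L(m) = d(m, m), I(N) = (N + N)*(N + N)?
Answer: 1000004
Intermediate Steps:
d(B, K) = -1 (d(B, K) = (⅕)*(-5) = -1)
I(N) = 4*N² (I(N) = (2*N)*(2*N) = 4*N²)
L(m) = -4 (L(m) = -3 - 1 = -4)
a(n) = -4
I(500) - a(C(-13)) = 4*500² - 1*(-4) = 4*250000 + 4 = 1000000 + 4 = 1000004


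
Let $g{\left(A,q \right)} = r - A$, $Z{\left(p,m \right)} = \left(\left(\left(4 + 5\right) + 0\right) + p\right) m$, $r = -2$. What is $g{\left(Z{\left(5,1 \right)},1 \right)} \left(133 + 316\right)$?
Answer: $-7184$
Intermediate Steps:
$Z{\left(p,m \right)} = m \left(9 + p\right)$ ($Z{\left(p,m \right)} = \left(\left(9 + 0\right) + p\right) m = \left(9 + p\right) m = m \left(9 + p\right)$)
$g{\left(A,q \right)} = -2 - A$
$g{\left(Z{\left(5,1 \right)},1 \right)} \left(133 + 316\right) = \left(-2 - 1 \left(9 + 5\right)\right) \left(133 + 316\right) = \left(-2 - 1 \cdot 14\right) 449 = \left(-2 - 14\right) 449 = \left(-16\right) 449 = -7184$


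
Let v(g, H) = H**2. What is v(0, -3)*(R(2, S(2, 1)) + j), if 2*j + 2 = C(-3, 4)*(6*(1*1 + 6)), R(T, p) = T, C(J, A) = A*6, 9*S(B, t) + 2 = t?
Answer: 4545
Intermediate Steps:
S(B, t) = -2/9 + t/9
C(J, A) = 6*A
j = 503 (j = -1 + ((6*4)*(6*(1*1 + 6)))/2 = -1 + (24*(6*(1 + 6)))/2 = -1 + (24*(6*7))/2 = -1 + (24*42)/2 = -1 + (1/2)*1008 = -1 + 504 = 503)
v(0, -3)*(R(2, S(2, 1)) + j) = (-3)**2*(2 + 503) = 9*505 = 4545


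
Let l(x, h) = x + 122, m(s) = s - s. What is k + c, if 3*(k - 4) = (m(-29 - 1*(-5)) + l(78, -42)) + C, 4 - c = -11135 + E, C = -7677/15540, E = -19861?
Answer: 482835601/15540 ≈ 31071.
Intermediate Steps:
m(s) = 0
C = -2559/5180 (C = -7677*1/15540 = -2559/5180 ≈ -0.49402)
l(x, h) = 122 + x
c = 31000 (c = 4 - (-11135 - 19861) = 4 - 1*(-30996) = 4 + 30996 = 31000)
k = 1095601/15540 (k = 4 + ((0 + (122 + 78)) - 2559/5180)/3 = 4 + ((0 + 200) - 2559/5180)/3 = 4 + (200 - 2559/5180)/3 = 4 + (1/3)*(1033441/5180) = 4 + 1033441/15540 = 1095601/15540 ≈ 70.502)
k + c = 1095601/15540 + 31000 = 482835601/15540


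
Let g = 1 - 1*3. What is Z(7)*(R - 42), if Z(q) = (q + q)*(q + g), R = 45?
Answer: 210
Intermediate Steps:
g = -2 (g = 1 - 3 = -2)
Z(q) = 2*q*(-2 + q) (Z(q) = (q + q)*(q - 2) = (2*q)*(-2 + q) = 2*q*(-2 + q))
Z(7)*(R - 42) = (2*7*(-2 + 7))*(45 - 42) = (2*7*5)*3 = 70*3 = 210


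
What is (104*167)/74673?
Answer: 17368/74673 ≈ 0.23259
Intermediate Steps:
(104*167)/74673 = 17368*(1/74673) = 17368/74673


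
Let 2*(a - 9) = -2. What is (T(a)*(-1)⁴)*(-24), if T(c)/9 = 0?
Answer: 0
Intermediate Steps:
a = 8 (a = 9 + (½)*(-2) = 9 - 1 = 8)
T(c) = 0 (T(c) = 9*0 = 0)
(T(a)*(-1)⁴)*(-24) = (0*(-1)⁴)*(-24) = (0*1)*(-24) = 0*(-24) = 0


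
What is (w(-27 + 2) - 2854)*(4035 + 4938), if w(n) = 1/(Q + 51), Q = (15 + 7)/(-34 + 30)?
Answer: -2330395776/91 ≈ -2.5609e+7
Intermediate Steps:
Q = -11/2 (Q = 22/(-4) = 22*(-1/4) = -11/2 ≈ -5.5000)
w(n) = 2/91 (w(n) = 1/(-11/2 + 51) = 1/(91/2) = 2/91)
(w(-27 + 2) - 2854)*(4035 + 4938) = (2/91 - 2854)*(4035 + 4938) = -259712/91*8973 = -2330395776/91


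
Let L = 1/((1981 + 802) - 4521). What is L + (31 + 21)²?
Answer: 4699551/1738 ≈ 2704.0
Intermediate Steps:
L = -1/1738 (L = 1/(2783 - 4521) = 1/(-1738) = -1/1738 ≈ -0.00057537)
L + (31 + 21)² = -1/1738 + (31 + 21)² = -1/1738 + 52² = -1/1738 + 2704 = 4699551/1738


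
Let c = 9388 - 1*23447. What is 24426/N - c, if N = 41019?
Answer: 192236849/13673 ≈ 14060.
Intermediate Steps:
c = -14059 (c = 9388 - 23447 = -14059)
24426/N - c = 24426/41019 - 1*(-14059) = 24426*(1/41019) + 14059 = 8142/13673 + 14059 = 192236849/13673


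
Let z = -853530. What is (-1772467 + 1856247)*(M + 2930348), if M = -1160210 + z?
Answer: 76793418240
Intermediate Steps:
M = -2013740 (M = -1160210 - 853530 = -2013740)
(-1772467 + 1856247)*(M + 2930348) = (-1772467 + 1856247)*(-2013740 + 2930348) = 83780*916608 = 76793418240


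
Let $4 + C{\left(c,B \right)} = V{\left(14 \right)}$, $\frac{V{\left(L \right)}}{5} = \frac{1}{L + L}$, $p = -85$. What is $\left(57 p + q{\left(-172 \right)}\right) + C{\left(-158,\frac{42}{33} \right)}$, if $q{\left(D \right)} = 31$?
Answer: $- \frac{134899}{28} \approx -4817.8$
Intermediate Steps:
$V{\left(L \right)} = \frac{5}{2 L}$ ($V{\left(L \right)} = \frac{5}{L + L} = \frac{5}{2 L}$)
$C{\left(c,B \right)} = - \frac{107}{28}$ ($C{\left(c,B \right)} = -4 + \frac{5}{2 \cdot 14} = -4 + \frac{5}{2} \cdot \frac{1}{14} = -4 + \frac{5}{28} = - \frac{107}{28}$)
$\left(57 p + q{\left(-172 \right)}\right) + C{\left(-158,\frac{42}{33} \right)} = \left(57 \left(-85\right) + 31\right) - \frac{107}{28} = \left(-4845 + 31\right) - \frac{107}{28} = -4814 - \frac{107}{28} = - \frac{134899}{28}$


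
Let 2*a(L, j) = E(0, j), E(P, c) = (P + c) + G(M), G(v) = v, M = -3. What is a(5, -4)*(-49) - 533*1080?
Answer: -1150937/2 ≈ -5.7547e+5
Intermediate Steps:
E(P, c) = -3 + P + c (E(P, c) = (P + c) - 3 = -3 + P + c)
a(L, j) = -3/2 + j/2 (a(L, j) = (-3 + 0 + j)/2 = (-3 + j)/2 = -3/2 + j/2)
a(5, -4)*(-49) - 533*1080 = (-3/2 + (½)*(-4))*(-49) - 533*1080 = (-3/2 - 2)*(-49) - 575640 = -7/2*(-49) - 575640 = 343/2 - 575640 = -1150937/2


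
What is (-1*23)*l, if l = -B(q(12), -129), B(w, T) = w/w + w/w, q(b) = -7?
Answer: 46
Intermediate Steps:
B(w, T) = 2 (B(w, T) = 1 + 1 = 2)
l = -2 (l = -1*2 = -2)
(-1*23)*l = -1*23*(-2) = -23*(-2) = 46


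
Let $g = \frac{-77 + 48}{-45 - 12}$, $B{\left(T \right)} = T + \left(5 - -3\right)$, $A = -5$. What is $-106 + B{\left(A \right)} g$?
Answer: $- \frac{1985}{19} \approx -104.47$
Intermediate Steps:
$B{\left(T \right)} = 8 + T$ ($B{\left(T \right)} = T + \left(5 + 3\right) = T + 8 = 8 + T$)
$g = \frac{29}{57}$ ($g = - \frac{29}{-57} = \left(-29\right) \left(- \frac{1}{57}\right) = \frac{29}{57} \approx 0.50877$)
$-106 + B{\left(A \right)} g = -106 + \left(8 - 5\right) \frac{29}{57} = -106 + 3 \cdot \frac{29}{57} = -106 + \frac{29}{19} = - \frac{1985}{19}$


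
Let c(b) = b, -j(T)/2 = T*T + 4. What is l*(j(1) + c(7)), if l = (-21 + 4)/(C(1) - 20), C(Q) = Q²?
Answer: -51/19 ≈ -2.6842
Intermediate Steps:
j(T) = -8 - 2*T² (j(T) = -2*(T*T + 4) = -2*(T² + 4) = -2*(4 + T²) = -8 - 2*T²)
l = 17/19 (l = (-21 + 4)/(1² - 20) = -17/(1 - 20) = -17/(-19) = -17*(-1/19) = 17/19 ≈ 0.89474)
l*(j(1) + c(7)) = 17*((-8 - 2*1²) + 7)/19 = 17*((-8 - 2*1) + 7)/19 = 17*((-8 - 2) + 7)/19 = 17*(-10 + 7)/19 = (17/19)*(-3) = -51/19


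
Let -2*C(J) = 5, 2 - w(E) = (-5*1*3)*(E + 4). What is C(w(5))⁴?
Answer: 625/16 ≈ 39.063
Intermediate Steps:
w(E) = 62 + 15*E (w(E) = 2 - -5*1*3*(E + 4) = 2 - (-5*3)*(4 + E) = 2 - (-15)*(4 + E) = 2 - (-60 - 15*E) = 2 + (60 + 15*E) = 62 + 15*E)
C(J) = -5/2 (C(J) = -½*5 = -5/2)
C(w(5))⁴ = (-5/2)⁴ = 625/16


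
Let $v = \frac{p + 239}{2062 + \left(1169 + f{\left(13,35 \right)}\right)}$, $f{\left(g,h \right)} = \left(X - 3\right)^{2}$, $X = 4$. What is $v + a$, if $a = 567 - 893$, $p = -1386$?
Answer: $- \frac{1054779}{3232} \approx -326.35$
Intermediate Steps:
$f{\left(g,h \right)} = 1$ ($f{\left(g,h \right)} = \left(4 - 3\right)^{2} = 1^{2} = 1$)
$v = - \frac{1147}{3232}$ ($v = \frac{-1386 + 239}{2062 + \left(1169 + 1\right)} = - \frac{1147}{2062 + 1170} = - \frac{1147}{3232} \approx -0.35489$)
$a = -326$
$v + a = - \frac{1147}{3232} - 326 = - \frac{1054779}{3232}$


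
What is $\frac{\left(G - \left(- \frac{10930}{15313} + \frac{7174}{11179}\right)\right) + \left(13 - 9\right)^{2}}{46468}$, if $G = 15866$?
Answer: $\frac{1359378523911}{3977289683318} \approx 0.34178$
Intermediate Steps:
$\frac{\left(G - \left(- \frac{10930}{15313} + \frac{7174}{11179}\right)\right) + \left(13 - 9\right)^{2}}{46468} = \frac{\left(15866 - \left(- \frac{10930}{15313} + \frac{7174}{11179}\right)\right) + \left(13 - 9\right)^{2}}{46468} = \left(\left(15866 - - \frac{12331008}{171184027}\right) + 4^{2}\right) \frac{1}{46468} = \left(\left(15866 + \left(\frac{10930}{15313} - \frac{7174}{11179}\right)\right) + 16\right) \frac{1}{46468} = \left(\left(15866 + \frac{12331008}{171184027}\right) + 16\right) \frac{1}{46468} = \left(\frac{2716018103390}{171184027} + 16\right) \frac{1}{46468} = \frac{2718757047822}{171184027} \cdot \frac{1}{46468} = \frac{1359378523911}{3977289683318}$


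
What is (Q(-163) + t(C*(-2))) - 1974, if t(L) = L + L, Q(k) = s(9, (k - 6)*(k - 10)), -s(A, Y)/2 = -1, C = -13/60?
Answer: -29567/15 ≈ -1971.1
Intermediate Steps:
C = -13/60 (C = -13*1/60 = -13/60 ≈ -0.21667)
s(A, Y) = 2 (s(A, Y) = -2*(-1) = 2)
Q(k) = 2
t(L) = 2*L
(Q(-163) + t(C*(-2))) - 1974 = (2 + 2*(-13/60*(-2))) - 1974 = (2 + 2*(13/30)) - 1974 = (2 + 13/15) - 1974 = 43/15 - 1974 = -29567/15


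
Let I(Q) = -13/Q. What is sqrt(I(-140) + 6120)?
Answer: sqrt(29988455)/70 ≈ 78.231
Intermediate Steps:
sqrt(I(-140) + 6120) = sqrt(-13/(-140) + 6120) = sqrt(-13*(-1/140) + 6120) = sqrt(13/140 + 6120) = sqrt(856813/140) = sqrt(29988455)/70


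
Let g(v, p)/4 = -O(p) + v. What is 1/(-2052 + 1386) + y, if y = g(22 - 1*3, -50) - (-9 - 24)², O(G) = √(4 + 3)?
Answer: -674659/666 - 4*√7 ≈ -1023.6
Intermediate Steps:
O(G) = √7
g(v, p) = -4*√7 + 4*v (g(v, p) = 4*(-√7 + v) = 4*(v - √7) = -4*√7 + 4*v)
y = -1013 - 4*√7 (y = (-4*√7 + 4*(22 - 1*3)) - (-9 - 24)² = (-4*√7 + 4*(22 - 3)) - 1*(-33)² = (-4*√7 + 4*19) - 1*1089 = (-4*√7 + 76) - 1089 = (76 - 4*√7) - 1089 = -1013 - 4*√7 ≈ -1023.6)
1/(-2052 + 1386) + y = 1/(-2052 + 1386) + (-1013 - 4*√7) = 1/(-666) + (-1013 - 4*√7) = -1/666 + (-1013 - 4*√7) = -674659/666 - 4*√7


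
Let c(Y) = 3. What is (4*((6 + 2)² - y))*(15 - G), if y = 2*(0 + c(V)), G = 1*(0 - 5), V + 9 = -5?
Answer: 4640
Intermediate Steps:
V = -14 (V = -9 - 5 = -14)
G = -5 (G = 1*(-5) = -5)
y = 6 (y = 2*(0 + 3) = 2*3 = 6)
(4*((6 + 2)² - y))*(15 - G) = (4*((6 + 2)² - 1*6))*(15 - 1*(-5)) = (4*(8² - 6))*(15 + 5) = (4*(64 - 6))*20 = (4*58)*20 = 232*20 = 4640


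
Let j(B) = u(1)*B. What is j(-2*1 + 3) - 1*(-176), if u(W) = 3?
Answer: 179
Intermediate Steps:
j(B) = 3*B
j(-2*1 + 3) - 1*(-176) = 3*(-2*1 + 3) - 1*(-176) = 3*(-2 + 3) + 176 = 3*1 + 176 = 3 + 176 = 179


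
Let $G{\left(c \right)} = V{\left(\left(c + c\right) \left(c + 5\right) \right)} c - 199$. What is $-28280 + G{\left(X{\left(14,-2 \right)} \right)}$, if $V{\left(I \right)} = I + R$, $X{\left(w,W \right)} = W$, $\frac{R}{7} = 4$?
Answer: $-28511$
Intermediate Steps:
$R = 28$ ($R = 7 \cdot 4 = 28$)
$V{\left(I \right)} = 28 + I$ ($V{\left(I \right)} = I + 28 = 28 + I$)
$G{\left(c \right)} = -199 + c \left(28 + 2 c \left(5 + c\right)\right)$ ($G{\left(c \right)} = \left(28 + \left(c + c\right) \left(c + 5\right)\right) c - 199 = \left(28 + 2 c \left(5 + c\right)\right) c - 199 = c \left(28 + 2 c \left(5 + c\right)\right) - 199 = -199 + c \left(28 + 2 c \left(5 + c\right)\right)$)
$-28280 + G{\left(X{\left(14,-2 \right)} \right)} = -28280 - \left(199 + 4 \left(14 - 2 \left(5 - 2\right)\right)\right) = -28280 - \left(199 + 4 \left(14 - 6\right)\right) = -28280 - \left(199 + 4 \cdot 8\right) = -28280 - 231 = -28511$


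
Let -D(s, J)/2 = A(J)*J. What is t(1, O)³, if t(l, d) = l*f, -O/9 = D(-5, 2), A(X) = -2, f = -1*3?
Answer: -27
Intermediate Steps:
f = -3
D(s, J) = 4*J (D(s, J) = -(-4)*J = 4*J)
O = -72 (O = -36*2 = -9*8 = -72)
t(l, d) = -3*l (t(l, d) = l*(-3) = -3*l)
t(1, O)³ = (-3*1)³ = (-3)³ = -27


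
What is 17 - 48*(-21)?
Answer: 1025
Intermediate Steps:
17 - 48*(-21) = 17 + 1008 = 1025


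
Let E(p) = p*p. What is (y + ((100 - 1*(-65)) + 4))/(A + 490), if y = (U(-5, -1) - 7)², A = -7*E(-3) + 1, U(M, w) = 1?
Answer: 205/428 ≈ 0.47897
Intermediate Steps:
E(p) = p²
A = -62 (A = -7*(-3)² + 1 = -7*9 + 1 = -63 + 1 = -62)
y = 36 (y = (1 - 7)² = (-6)² = 36)
(y + ((100 - 1*(-65)) + 4))/(A + 490) = (36 + ((100 - 1*(-65)) + 4))/(-62 + 490) = (36 + ((100 + 65) + 4))/428 = (36 + (165 + 4))*(1/428) = (36 + 169)*(1/428) = 205*(1/428) = 205/428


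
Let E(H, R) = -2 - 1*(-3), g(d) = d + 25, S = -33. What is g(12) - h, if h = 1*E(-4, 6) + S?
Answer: 69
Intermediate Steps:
g(d) = 25 + d
E(H, R) = 1 (E(H, R) = -2 + 3 = 1)
h = -32 (h = 1*1 - 33 = 1 - 33 = -32)
g(12) - h = (25 + 12) - 1*(-32) = 37 + 32 = 69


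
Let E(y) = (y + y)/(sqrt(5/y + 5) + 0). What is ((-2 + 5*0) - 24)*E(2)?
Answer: -104*sqrt(30)/15 ≈ -37.975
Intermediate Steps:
E(y) = 2*y/sqrt(5 + 5/y) (E(y) = (2*y)/(sqrt(5 + 5/y) + 0) = (2*y)/(sqrt(5 + 5/y)) = (2*y)/sqrt(5 + 5/y) = 2*y/sqrt(5 + 5/y))
((-2 + 5*0) - 24)*E(2) = ((-2 + 5*0) - 24)*((2/5)*2*sqrt(5)/sqrt((1 + 2)/2)) = ((-2 + 0) - 24)*((2/5)*2*sqrt(5)/sqrt((1/2)*3)) = (-2 - 24)*((2/5)*2*sqrt(5)/sqrt(3/2)) = -52*2*sqrt(5)*sqrt(6)/3/5 = -104*sqrt(30)/15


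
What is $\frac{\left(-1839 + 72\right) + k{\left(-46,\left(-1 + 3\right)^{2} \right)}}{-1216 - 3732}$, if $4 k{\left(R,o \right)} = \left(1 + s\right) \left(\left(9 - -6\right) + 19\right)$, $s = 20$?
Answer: $\frac{3177}{9896} \approx 0.32104$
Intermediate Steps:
$k{\left(R,o \right)} = \frac{357}{2}$ ($k{\left(R,o \right)} = \frac{\left(1 + 20\right) \left(\left(9 - -6\right) + 19\right)}{4} = \frac{21 \left(\left(9 + 6\right) + 19\right)}{4} = \frac{21 \left(15 + 19\right)}{4} = \frac{21 \cdot 34}{4} = \frac{1}{4} \cdot 714 = \frac{357}{2}$)
$\frac{\left(-1839 + 72\right) + k{\left(-46,\left(-1 + 3\right)^{2} \right)}}{-1216 - 3732} = \frac{\left(-1839 + 72\right) + \frac{357}{2}}{-1216 - 3732} = \frac{-1767 + \frac{357}{2}}{-4948} = \left(- \frac{3177}{2}\right) \left(- \frac{1}{4948}\right) = \frac{3177}{9896}$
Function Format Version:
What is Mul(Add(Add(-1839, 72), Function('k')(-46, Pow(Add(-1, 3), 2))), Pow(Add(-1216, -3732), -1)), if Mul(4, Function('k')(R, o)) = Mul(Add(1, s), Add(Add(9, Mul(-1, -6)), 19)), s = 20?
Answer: Rational(3177, 9896) ≈ 0.32104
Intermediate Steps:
Function('k')(R, o) = Rational(357, 2) (Function('k')(R, o) = Mul(Rational(1, 4), Mul(Add(1, 20), Add(Add(9, Mul(-1, -6)), 19))) = Mul(Rational(1, 4), Mul(21, Add(Add(9, 6), 19))) = Mul(Rational(1, 4), Mul(21, Add(15, 19))) = Mul(Rational(1, 4), Mul(21, 34)) = Mul(Rational(1, 4), 714) = Rational(357, 2))
Mul(Add(Add(-1839, 72), Function('k')(-46, Pow(Add(-1, 3), 2))), Pow(Add(-1216, -3732), -1)) = Mul(Add(Add(-1839, 72), Rational(357, 2)), Pow(Add(-1216, -3732), -1)) = Mul(Add(-1767, Rational(357, 2)), Pow(-4948, -1)) = Mul(Rational(-3177, 2), Rational(-1, 4948)) = Rational(3177, 9896)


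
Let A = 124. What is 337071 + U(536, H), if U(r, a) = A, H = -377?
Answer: 337195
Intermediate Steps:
U(r, a) = 124
337071 + U(536, H) = 337071 + 124 = 337195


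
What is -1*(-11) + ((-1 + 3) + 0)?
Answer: 13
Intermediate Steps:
-1*(-11) + ((-1 + 3) + 0) = 11 + (2 + 0) = 11 + 2 = 13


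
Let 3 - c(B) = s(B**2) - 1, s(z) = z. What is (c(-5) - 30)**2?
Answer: 2601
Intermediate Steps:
c(B) = 4 - B**2 (c(B) = 3 - (B**2 - 1) = 3 - (-1 + B**2) = 3 + (1 - B**2) = 4 - B**2)
(c(-5) - 30)**2 = ((4 - 1*(-5)**2) - 30)**2 = ((4 - 1*25) - 30)**2 = ((4 - 25) - 30)**2 = (-21 - 30)**2 = (-51)**2 = 2601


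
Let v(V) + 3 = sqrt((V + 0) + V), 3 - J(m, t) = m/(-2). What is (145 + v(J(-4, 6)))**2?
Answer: (142 + sqrt(2))**2 ≈ 20568.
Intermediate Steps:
J(m, t) = 3 + m/2 (J(m, t) = 3 - m/(-2) = 3 - m*(-1)/2 = 3 - (-1)*m/2 = 3 + m/2)
v(V) = -3 + sqrt(2)*sqrt(V) (v(V) = -3 + sqrt((V + 0) + V) = -3 + sqrt(V + V) = -3 + sqrt(2*V) = -3 + sqrt(2)*sqrt(V))
(145 + v(J(-4, 6)))**2 = (145 + (-3 + sqrt(2)*sqrt(3 + (1/2)*(-4))))**2 = (145 + (-3 + sqrt(2)*sqrt(3 - 2)))**2 = (145 + (-3 + sqrt(2)*sqrt(1)))**2 = (145 + (-3 + sqrt(2)*1))**2 = (145 + (-3 + sqrt(2)))**2 = (142 + sqrt(2))**2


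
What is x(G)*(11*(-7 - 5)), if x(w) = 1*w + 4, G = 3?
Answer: -924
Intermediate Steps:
x(w) = 4 + w (x(w) = w + 4 = 4 + w)
x(G)*(11*(-7 - 5)) = (4 + 3)*(11*(-7 - 5)) = 7*(11*(-12)) = 7*(-132) = -924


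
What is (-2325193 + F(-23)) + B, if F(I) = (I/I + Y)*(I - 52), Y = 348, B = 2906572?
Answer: 555204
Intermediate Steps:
F(I) = -18148 + 349*I (F(I) = (I/I + 348)*(I - 52) = (1 + 348)*(-52 + I) = 349*(-52 + I) = -18148 + 349*I)
(-2325193 + F(-23)) + B = (-2325193 + (-18148 + 349*(-23))) + 2906572 = (-2325193 + (-18148 - 8027)) + 2906572 = (-2325193 - 26175) + 2906572 = -2351368 + 2906572 = 555204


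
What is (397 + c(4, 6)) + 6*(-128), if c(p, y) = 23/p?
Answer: -1461/4 ≈ -365.25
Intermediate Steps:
(397 + c(4, 6)) + 6*(-128) = (397 + 23/4) + 6*(-128) = (397 + 23*(¼)) - 768 = (397 + 23/4) - 768 = 1611/4 - 768 = -1461/4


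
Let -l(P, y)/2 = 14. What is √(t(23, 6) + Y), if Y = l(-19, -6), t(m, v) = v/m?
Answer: I*√14674/23 ≈ 5.2668*I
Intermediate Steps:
l(P, y) = -28 (l(P, y) = -2*14 = -28)
Y = -28
√(t(23, 6) + Y) = √(6/23 - 28) = √(-638/23) = I*√14674/23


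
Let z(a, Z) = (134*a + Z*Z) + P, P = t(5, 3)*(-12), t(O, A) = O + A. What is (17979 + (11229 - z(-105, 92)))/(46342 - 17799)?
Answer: 34910/28543 ≈ 1.2231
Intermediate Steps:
t(O, A) = A + O
P = -96 (P = (3 + 5)*(-12) = 8*(-12) = -96)
z(a, Z) = -96 + Z² + 134*a (z(a, Z) = (134*a + Z*Z) - 96 = (134*a + Z²) - 96 = (Z² + 134*a) - 96 = -96 + Z² + 134*a)
(17979 + (11229 - z(-105, 92)))/(46342 - 17799) = (17979 + (11229 - (-96 + 92² + 134*(-105))))/(46342 - 17799) = (17979 + (11229 - (-96 + 8464 - 14070)))/28543 = (17979 + (11229 - 1*(-5702)))*(1/28543) = (17979 + (11229 + 5702))*(1/28543) = (17979 + 16931)*(1/28543) = 34910*(1/28543) = 34910/28543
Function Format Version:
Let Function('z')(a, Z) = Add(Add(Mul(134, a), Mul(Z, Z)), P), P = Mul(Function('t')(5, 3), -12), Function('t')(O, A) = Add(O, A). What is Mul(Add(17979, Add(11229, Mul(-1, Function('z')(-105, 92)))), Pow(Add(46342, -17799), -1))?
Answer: Rational(34910, 28543) ≈ 1.2231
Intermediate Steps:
Function('t')(O, A) = Add(A, O)
P = -96 (P = Mul(Add(3, 5), -12) = Mul(8, -12) = -96)
Function('z')(a, Z) = Add(-96, Pow(Z, 2), Mul(134, a)) (Function('z')(a, Z) = Add(Add(Mul(134, a), Mul(Z, Z)), -96) = Add(Add(Mul(134, a), Pow(Z, 2)), -96) = Add(Add(Pow(Z, 2), Mul(134, a)), -96) = Add(-96, Pow(Z, 2), Mul(134, a)))
Mul(Add(17979, Add(11229, Mul(-1, Function('z')(-105, 92)))), Pow(Add(46342, -17799), -1)) = Mul(Add(17979, Add(11229, Mul(-1, Add(-96, Pow(92, 2), Mul(134, -105))))), Pow(Add(46342, -17799), -1)) = Mul(Add(17979, Add(11229, Mul(-1, Add(-96, 8464, -14070)))), Pow(28543, -1)) = Mul(Add(17979, Add(11229, Mul(-1, -5702))), Rational(1, 28543)) = Mul(Add(17979, Add(11229, 5702)), Rational(1, 28543)) = Mul(Add(17979, 16931), Rational(1, 28543)) = Mul(34910, Rational(1, 28543)) = Rational(34910, 28543)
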